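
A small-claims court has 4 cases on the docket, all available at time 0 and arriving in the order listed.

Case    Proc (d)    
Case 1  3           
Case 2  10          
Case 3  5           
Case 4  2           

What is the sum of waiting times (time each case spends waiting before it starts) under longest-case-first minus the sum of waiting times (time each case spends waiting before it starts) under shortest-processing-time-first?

26

LPT (decreasing processing time): Case 2 Case 3 Case 1 Case 4.
Case 2: waits 0, runs 0→10
Case 3: waits 10, runs 10→15
Case 1: waits 15, runs 15→18
Case 4: waits 18, runs 18→20
Sum = 0+10+15+18 = 43.
SPT (increasing processing time): Case 4 Case 1 Case 3 Case 2.
Case 4: waits 0, runs 0→2
Case 1: waits 2, runs 2→5
Case 3: waits 5, runs 5→10
Case 2: waits 10, runs 10→20
Sum = 0+2+5+10 = 17.
Difference = 43 − 17 = 26.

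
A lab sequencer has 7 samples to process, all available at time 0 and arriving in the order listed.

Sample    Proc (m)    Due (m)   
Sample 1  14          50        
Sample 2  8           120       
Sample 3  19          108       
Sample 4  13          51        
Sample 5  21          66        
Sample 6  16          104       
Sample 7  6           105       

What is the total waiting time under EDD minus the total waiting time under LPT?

EDD (increasing due date): Sample 1 Sample 4 Sample 5 Sample 6 Sample 7 Sample 3 Sample 2.
Sample 1: waits 0, runs 0→14
Sample 4: waits 14, runs 14→27
Sample 5: waits 27, runs 27→48
Sample 6: waits 48, runs 48→64
Sample 7: waits 64, runs 64→70
Sample 3: waits 70, runs 70→89
Sample 2: waits 89, runs 89→97
Sum = 0+14+27+48+64+70+89 = 312.
LPT (decreasing processing time): Sample 5 Sample 3 Sample 6 Sample 1 Sample 4 Sample 2 Sample 7.
Sample 5: waits 0, runs 0→21
Sample 3: waits 21, runs 21→40
Sample 6: waits 40, runs 40→56
Sample 1: waits 56, runs 56→70
Sample 4: waits 70, runs 70→83
Sample 2: waits 83, runs 83→91
Sample 7: waits 91, runs 91→97
Sum = 0+21+40+56+70+83+91 = 361.
Difference = 312 − 361 = -49.

-49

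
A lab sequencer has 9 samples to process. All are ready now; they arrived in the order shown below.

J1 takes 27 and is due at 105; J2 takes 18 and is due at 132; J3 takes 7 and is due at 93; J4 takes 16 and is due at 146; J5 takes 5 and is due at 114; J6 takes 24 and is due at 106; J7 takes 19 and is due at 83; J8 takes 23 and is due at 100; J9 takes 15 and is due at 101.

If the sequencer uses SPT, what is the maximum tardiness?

SPT (increasing processing time): J5 J3 J9 J4 J2 J7 J8 J6 J1.
J5: 0→5, due 114, tardiness 0
J3: 5→12, due 93, tardiness 0
J9: 12→27, due 101, tardiness 0
J4: 27→43, due 146, tardiness 0
J2: 43→61, due 132, tardiness 0
J7: 61→80, due 83, tardiness 0
J8: 80→103, due 100, tardiness 3
J6: 103→127, due 106, tardiness 21
J1: 127→154, due 105, tardiness 49
Maximum = 49.

49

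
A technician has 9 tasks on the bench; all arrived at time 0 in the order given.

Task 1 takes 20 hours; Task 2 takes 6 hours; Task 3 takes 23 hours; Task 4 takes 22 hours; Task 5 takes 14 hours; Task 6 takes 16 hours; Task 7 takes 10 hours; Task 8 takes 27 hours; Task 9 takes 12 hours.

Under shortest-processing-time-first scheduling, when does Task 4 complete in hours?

SPT (increasing processing time): Task 2 Task 7 Task 9 Task 5 Task 6 Task 1 Task 4 Task 3 Task 8.
Task 2: 0→6
Task 7: 6→16
Task 9: 16→28
Task 5: 28→42
Task 6: 42→58
Task 1: 58→78
Task 4: 78→100

100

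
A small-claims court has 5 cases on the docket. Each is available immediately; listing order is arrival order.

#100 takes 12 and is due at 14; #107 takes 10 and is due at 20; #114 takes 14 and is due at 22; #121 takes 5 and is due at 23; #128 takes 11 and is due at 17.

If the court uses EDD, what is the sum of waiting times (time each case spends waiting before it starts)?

EDD (increasing due date): #100 #128 #107 #114 #121.
#100: waits 0, runs 0→12
#128: waits 12, runs 12→23
#107: waits 23, runs 23→33
#114: waits 33, runs 33→47
#121: waits 47, runs 47→52
Sum = 0+12+23+33+47 = 115.

115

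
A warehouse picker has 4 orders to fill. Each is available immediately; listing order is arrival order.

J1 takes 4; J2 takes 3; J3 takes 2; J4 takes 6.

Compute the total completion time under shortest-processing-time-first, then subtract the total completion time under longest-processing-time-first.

SPT (increasing processing time): J3 J2 J1 J4.
J3: 0→2
J2: 2→5
J1: 5→9
J4: 9→15
Sum = 2+5+9+15 = 31.
LPT (decreasing processing time): J4 J1 J2 J3.
J4: 0→6
J1: 6→10
J2: 10→13
J3: 13→15
Sum = 6+10+13+15 = 44.
Difference = 31 − 44 = -13.

-13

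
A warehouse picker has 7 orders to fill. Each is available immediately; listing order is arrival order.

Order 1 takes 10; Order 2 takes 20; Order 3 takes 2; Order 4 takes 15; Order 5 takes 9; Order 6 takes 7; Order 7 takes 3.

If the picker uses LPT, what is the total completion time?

LPT (decreasing processing time): Order 2 Order 4 Order 1 Order 5 Order 6 Order 7 Order 3.
Order 2: 0→20
Order 4: 20→35
Order 1: 35→45
Order 5: 45→54
Order 6: 54→61
Order 7: 61→64
Order 3: 64→66
Sum = 20+35+45+54+61+64+66 = 345.

345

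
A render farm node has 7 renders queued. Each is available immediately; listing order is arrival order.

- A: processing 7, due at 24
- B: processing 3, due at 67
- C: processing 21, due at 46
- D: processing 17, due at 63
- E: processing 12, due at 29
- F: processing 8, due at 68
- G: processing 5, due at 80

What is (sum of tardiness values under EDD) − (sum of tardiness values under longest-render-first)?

EDD (increasing due date): A E C D B F G.
A: 0→7, due 24, tardiness 0
E: 7→19, due 29, tardiness 0
C: 19→40, due 46, tardiness 0
D: 40→57, due 63, tardiness 0
B: 57→60, due 67, tardiness 0
F: 60→68, due 68, tardiness 0
G: 68→73, due 80, tardiness 0
Sum = 0+0+0+0+0+0+0 = 0.
LPT (decreasing processing time): C D E F A G B.
C: 0→21, due 46, tardiness 0
D: 21→38, due 63, tardiness 0
E: 38→50, due 29, tardiness 21
F: 50→58, due 68, tardiness 0
A: 58→65, due 24, tardiness 41
G: 65→70, due 80, tardiness 0
B: 70→73, due 67, tardiness 6
Sum = 0+0+21+0+41+0+6 = 68.
Difference = 0 − 68 = -68.

-68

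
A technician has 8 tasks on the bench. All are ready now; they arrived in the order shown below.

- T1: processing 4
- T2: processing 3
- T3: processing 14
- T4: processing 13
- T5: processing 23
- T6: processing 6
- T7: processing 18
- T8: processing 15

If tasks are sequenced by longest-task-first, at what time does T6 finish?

LPT (decreasing processing time): T5 T7 T8 T3 T4 T6 T1 T2.
T5: 0→23
T7: 23→41
T8: 41→56
T3: 56→70
T4: 70→83
T6: 83→89

89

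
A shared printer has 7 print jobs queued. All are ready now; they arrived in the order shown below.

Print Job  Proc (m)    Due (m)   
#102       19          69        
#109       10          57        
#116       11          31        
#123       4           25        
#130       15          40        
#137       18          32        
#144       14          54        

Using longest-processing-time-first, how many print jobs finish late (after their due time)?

6

LPT (decreasing processing time): #102 #137 #130 #144 #116 #109 #123.
#102: 0→19, due 69, tardiness 0
#137: 19→37, due 32, tardiness 5
#130: 37→52, due 40, tardiness 12
#144: 52→66, due 54, tardiness 12
#116: 66→77, due 31, tardiness 46
#109: 77→87, due 57, tardiness 30
#123: 87→91, due 25, tardiness 66
Late print jobs: 6.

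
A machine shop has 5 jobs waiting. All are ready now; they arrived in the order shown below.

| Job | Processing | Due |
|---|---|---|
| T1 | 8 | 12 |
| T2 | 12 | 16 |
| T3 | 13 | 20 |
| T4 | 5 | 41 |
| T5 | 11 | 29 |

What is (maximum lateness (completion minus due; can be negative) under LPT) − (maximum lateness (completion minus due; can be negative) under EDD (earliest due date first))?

LPT (decreasing processing time): T3 T2 T5 T1 T4.
T3: 0→13, due 20, lateness -7
T2: 13→25, due 16, lateness 9
T5: 25→36, due 29, lateness 7
T1: 36→44, due 12, lateness 32
T4: 44→49, due 41, lateness 8
Maximum = 32.
EDD (increasing due date): T1 T2 T3 T5 T4.
T1: 0→8, due 12, lateness -4
T2: 8→20, due 16, lateness 4
T3: 20→33, due 20, lateness 13
T5: 33→44, due 29, lateness 15
T4: 44→49, due 41, lateness 8
Maximum = 15.
Difference = 32 − 15 = 17.

17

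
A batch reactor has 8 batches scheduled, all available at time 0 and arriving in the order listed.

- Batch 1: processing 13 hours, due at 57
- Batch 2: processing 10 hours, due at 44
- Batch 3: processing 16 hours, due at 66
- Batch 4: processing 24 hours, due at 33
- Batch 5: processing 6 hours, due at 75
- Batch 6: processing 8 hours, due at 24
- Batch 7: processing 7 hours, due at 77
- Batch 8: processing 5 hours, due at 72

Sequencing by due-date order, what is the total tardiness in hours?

EDD (increasing due date): Batch 6 Batch 4 Batch 2 Batch 1 Batch 3 Batch 8 Batch 5 Batch 7.
Batch 6: 0→8, due 24, tardiness 0
Batch 4: 8→32, due 33, tardiness 0
Batch 2: 32→42, due 44, tardiness 0
Batch 1: 42→55, due 57, tardiness 0
Batch 3: 55→71, due 66, tardiness 5
Batch 8: 71→76, due 72, tardiness 4
Batch 5: 76→82, due 75, tardiness 7
Batch 7: 82→89, due 77, tardiness 12
Sum = 0+0+0+0+5+4+7+12 = 28.

28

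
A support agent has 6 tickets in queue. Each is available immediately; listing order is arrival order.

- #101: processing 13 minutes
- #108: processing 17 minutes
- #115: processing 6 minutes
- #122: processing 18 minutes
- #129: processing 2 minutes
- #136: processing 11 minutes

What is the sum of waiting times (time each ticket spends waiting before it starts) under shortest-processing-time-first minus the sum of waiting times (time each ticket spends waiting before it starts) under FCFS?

-79

SPT (increasing processing time): #129 #115 #136 #101 #108 #122.
#129: waits 0, runs 0→2
#115: waits 2, runs 2→8
#136: waits 8, runs 8→19
#101: waits 19, runs 19→32
#108: waits 32, runs 32→49
#122: waits 49, runs 49→67
Sum = 0+2+8+19+32+49 = 110.
FIFO (arrival order): #101 #108 #115 #122 #129 #136.
#101: waits 0, runs 0→13
#108: waits 13, runs 13→30
#115: waits 30, runs 30→36
#122: waits 36, runs 36→54
#129: waits 54, runs 54→56
#136: waits 56, runs 56→67
Sum = 0+13+30+36+54+56 = 189.
Difference = 110 − 189 = -79.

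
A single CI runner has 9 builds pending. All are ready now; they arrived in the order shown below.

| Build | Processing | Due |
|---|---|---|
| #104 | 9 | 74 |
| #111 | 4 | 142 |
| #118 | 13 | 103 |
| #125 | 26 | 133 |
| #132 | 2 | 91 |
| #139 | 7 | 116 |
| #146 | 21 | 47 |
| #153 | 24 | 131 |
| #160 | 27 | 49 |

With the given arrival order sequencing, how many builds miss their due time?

2

FIFO (arrival order): #104 #111 #118 #125 #132 #139 #146 #153 #160.
#104: 0→9, due 74, tardiness 0
#111: 9→13, due 142, tardiness 0
#118: 13→26, due 103, tardiness 0
#125: 26→52, due 133, tardiness 0
#132: 52→54, due 91, tardiness 0
#139: 54→61, due 116, tardiness 0
#146: 61→82, due 47, tardiness 35
#153: 82→106, due 131, tardiness 0
#160: 106→133, due 49, tardiness 84
Late builds: 2.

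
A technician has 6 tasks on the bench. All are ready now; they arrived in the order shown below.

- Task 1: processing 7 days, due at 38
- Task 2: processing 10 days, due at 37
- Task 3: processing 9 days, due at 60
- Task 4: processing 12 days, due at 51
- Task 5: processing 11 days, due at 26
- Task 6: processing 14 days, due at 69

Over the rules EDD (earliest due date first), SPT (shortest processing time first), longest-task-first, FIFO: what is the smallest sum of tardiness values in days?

EDD (increasing due date): Task 5 Task 2 Task 1 Task 4 Task 3 Task 6.
Task 5: 0→11, due 26, tardiness 0
Task 2: 11→21, due 37, tardiness 0
Task 1: 21→28, due 38, tardiness 0
Task 4: 28→40, due 51, tardiness 0
Task 3: 40→49, due 60, tardiness 0
Task 6: 49→63, due 69, tardiness 0
Sum = 0+0+0+0+0+0 = 0.
SPT (increasing processing time): Task 1 Task 3 Task 2 Task 5 Task 4 Task 6.
Task 1: 0→7, due 38, tardiness 0
Task 3: 7→16, due 60, tardiness 0
Task 2: 16→26, due 37, tardiness 0
Task 5: 26→37, due 26, tardiness 11
Task 4: 37→49, due 51, tardiness 0
Task 6: 49→63, due 69, tardiness 0
Sum = 0+0+0+11+0+0 = 11.
LPT (decreasing processing time): Task 6 Task 4 Task 5 Task 2 Task 3 Task 1.
Task 6: 0→14, due 69, tardiness 0
Task 4: 14→26, due 51, tardiness 0
Task 5: 26→37, due 26, tardiness 11
Task 2: 37→47, due 37, tardiness 10
Task 3: 47→56, due 60, tardiness 0
Task 1: 56→63, due 38, tardiness 25
Sum = 0+0+11+10+0+25 = 46.
FIFO (arrival order): Task 1 Task 2 Task 3 Task 4 Task 5 Task 6.
Task 1: 0→7, due 38, tardiness 0
Task 2: 7→17, due 37, tardiness 0
Task 3: 17→26, due 60, tardiness 0
Task 4: 26→38, due 51, tardiness 0
Task 5: 38→49, due 26, tardiness 23
Task 6: 49→63, due 69, tardiness 0
Sum = 0+0+0+0+23+0 = 23.
EDD 0, SPT 11, LPT 46, FIFO 23 → minimum 0.

0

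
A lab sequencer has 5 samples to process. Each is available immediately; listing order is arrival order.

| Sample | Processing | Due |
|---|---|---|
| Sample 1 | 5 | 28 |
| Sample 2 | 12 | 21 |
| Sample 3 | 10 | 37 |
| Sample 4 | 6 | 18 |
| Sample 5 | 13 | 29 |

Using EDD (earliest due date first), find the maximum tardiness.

9

EDD (increasing due date): Sample 4 Sample 2 Sample 1 Sample 5 Sample 3.
Sample 4: 0→6, due 18, tardiness 0
Sample 2: 6→18, due 21, tardiness 0
Sample 1: 18→23, due 28, tardiness 0
Sample 5: 23→36, due 29, tardiness 7
Sample 3: 36→46, due 37, tardiness 9
Maximum = 9.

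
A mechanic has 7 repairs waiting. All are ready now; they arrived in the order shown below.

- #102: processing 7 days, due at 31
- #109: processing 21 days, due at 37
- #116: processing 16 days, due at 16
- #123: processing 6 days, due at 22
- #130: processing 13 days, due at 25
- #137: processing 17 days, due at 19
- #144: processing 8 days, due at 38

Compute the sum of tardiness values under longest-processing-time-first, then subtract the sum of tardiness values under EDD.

LPT (decreasing processing time): #109 #137 #116 #130 #144 #102 #123.
#109: 0→21, due 37, tardiness 0
#137: 21→38, due 19, tardiness 19
#116: 38→54, due 16, tardiness 38
#130: 54→67, due 25, tardiness 42
#144: 67→75, due 38, tardiness 37
#102: 75→82, due 31, tardiness 51
#123: 82→88, due 22, tardiness 66
Sum = 0+19+38+42+37+51+66 = 253.
EDD (increasing due date): #116 #137 #123 #130 #102 #109 #144.
#116: 0→16, due 16, tardiness 0
#137: 16→33, due 19, tardiness 14
#123: 33→39, due 22, tardiness 17
#130: 39→52, due 25, tardiness 27
#102: 52→59, due 31, tardiness 28
#109: 59→80, due 37, tardiness 43
#144: 80→88, due 38, tardiness 50
Sum = 0+14+17+27+28+43+50 = 179.
Difference = 253 − 179 = 74.

74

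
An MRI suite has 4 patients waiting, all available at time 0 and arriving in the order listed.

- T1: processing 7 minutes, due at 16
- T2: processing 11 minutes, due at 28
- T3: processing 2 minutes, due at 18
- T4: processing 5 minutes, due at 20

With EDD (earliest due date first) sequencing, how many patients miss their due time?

EDD (increasing due date): T1 T3 T4 T2.
T1: 0→7, due 16, tardiness 0
T3: 7→9, due 18, tardiness 0
T4: 9→14, due 20, tardiness 0
T2: 14→25, due 28, tardiness 0
Late patients: 0.

0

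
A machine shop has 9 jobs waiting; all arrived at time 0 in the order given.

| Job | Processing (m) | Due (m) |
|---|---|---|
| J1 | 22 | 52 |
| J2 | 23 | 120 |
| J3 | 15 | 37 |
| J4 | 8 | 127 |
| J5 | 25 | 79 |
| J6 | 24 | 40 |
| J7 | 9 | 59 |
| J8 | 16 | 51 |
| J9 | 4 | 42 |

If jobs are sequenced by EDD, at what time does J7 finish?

90

EDD (increasing due date): J3 J6 J9 J8 J1 J7 J5 J2 J4.
J3: 0→15
J6: 15→39
J9: 39→43
J8: 43→59
J1: 59→81
J7: 81→90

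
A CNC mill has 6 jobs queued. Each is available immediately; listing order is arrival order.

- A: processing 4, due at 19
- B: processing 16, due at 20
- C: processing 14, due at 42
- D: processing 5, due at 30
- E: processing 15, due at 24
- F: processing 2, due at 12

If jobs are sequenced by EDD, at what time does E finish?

EDD (increasing due date): F A B E D C.
F: 0→2
A: 2→6
B: 6→22
E: 22→37

37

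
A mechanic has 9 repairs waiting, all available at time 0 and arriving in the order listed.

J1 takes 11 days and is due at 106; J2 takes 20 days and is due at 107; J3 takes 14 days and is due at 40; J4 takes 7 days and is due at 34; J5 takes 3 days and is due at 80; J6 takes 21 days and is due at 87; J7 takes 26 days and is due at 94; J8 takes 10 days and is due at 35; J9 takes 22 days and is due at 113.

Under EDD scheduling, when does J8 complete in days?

17

EDD (increasing due date): J4 J8 J3 J5 J6 J7 J1 J2 J9.
J4: 0→7
J8: 7→17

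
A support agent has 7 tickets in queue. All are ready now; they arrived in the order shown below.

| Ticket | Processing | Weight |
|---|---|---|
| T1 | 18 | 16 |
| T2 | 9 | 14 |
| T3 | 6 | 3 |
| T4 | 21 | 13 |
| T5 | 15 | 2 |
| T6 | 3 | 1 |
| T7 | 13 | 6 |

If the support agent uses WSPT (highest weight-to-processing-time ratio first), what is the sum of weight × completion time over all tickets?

WSPT (decreasing weight/processing-time ratio): T2 T1 T4 T3 T7 T6 T5.
T2: finishes 9, weight 14, w·C = 126
T1: finishes 27, weight 16, w·C = 432
T4: finishes 48, weight 13, w·C = 624
T3: finishes 54, weight 3, w·C = 162
T7: finishes 67, weight 6, w·C = 402
T6: finishes 70, weight 1, w·C = 70
T5: finishes 85, weight 2, w·C = 170
Sum = 126+432+624+162+402+70+170 = 1986.

1986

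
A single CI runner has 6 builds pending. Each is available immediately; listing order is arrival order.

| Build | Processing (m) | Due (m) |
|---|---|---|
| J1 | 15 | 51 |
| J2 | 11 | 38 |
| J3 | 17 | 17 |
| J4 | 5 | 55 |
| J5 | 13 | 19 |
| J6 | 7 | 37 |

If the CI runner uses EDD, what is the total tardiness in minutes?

46

EDD (increasing due date): J3 J5 J6 J2 J1 J4.
J3: 0→17, due 17, tardiness 0
J5: 17→30, due 19, tardiness 11
J6: 30→37, due 37, tardiness 0
J2: 37→48, due 38, tardiness 10
J1: 48→63, due 51, tardiness 12
J4: 63→68, due 55, tardiness 13
Sum = 0+11+0+10+12+13 = 46.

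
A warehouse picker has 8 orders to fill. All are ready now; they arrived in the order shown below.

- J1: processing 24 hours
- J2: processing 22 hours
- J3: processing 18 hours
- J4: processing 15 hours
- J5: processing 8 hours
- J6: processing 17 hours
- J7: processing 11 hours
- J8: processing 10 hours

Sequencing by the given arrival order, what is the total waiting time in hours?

519

FIFO (arrival order): J1 J2 J3 J4 J5 J6 J7 J8.
J1: waits 0, runs 0→24
J2: waits 24, runs 24→46
J3: waits 46, runs 46→64
J4: waits 64, runs 64→79
J5: waits 79, runs 79→87
J6: waits 87, runs 87→104
J7: waits 104, runs 104→115
J8: waits 115, runs 115→125
Sum = 0+24+46+64+79+87+104+115 = 519.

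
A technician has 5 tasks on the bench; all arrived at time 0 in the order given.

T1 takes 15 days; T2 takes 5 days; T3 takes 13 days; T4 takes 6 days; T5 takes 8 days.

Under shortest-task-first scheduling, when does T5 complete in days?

SPT (increasing processing time): T2 T4 T5 T3 T1.
T2: 0→5
T4: 5→11
T5: 11→19

19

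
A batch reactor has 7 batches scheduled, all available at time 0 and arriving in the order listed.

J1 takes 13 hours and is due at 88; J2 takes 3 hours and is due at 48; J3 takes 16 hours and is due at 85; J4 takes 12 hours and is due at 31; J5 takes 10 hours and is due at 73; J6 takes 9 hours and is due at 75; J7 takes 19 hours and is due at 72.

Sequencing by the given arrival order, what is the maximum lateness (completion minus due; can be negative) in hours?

FIFO (arrival order): J1 J2 J3 J4 J5 J6 J7.
J1: 0→13, due 88, lateness -75
J2: 13→16, due 48, lateness -32
J3: 16→32, due 85, lateness -53
J4: 32→44, due 31, lateness 13
J5: 44→54, due 73, lateness -19
J6: 54→63, due 75, lateness -12
J7: 63→82, due 72, lateness 10
Maximum = 13.

13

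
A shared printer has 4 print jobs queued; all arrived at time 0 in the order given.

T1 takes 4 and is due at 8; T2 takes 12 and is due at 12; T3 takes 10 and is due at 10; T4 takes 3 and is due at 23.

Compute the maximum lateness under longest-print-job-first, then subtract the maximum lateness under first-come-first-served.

2

LPT (decreasing processing time): T2 T3 T1 T4.
T2: 0→12, due 12, lateness 0
T3: 12→22, due 10, lateness 12
T1: 22→26, due 8, lateness 18
T4: 26→29, due 23, lateness 6
Maximum = 18.
FIFO (arrival order): T1 T2 T3 T4.
T1: 0→4, due 8, lateness -4
T2: 4→16, due 12, lateness 4
T3: 16→26, due 10, lateness 16
T4: 26→29, due 23, lateness 6
Maximum = 16.
Difference = 18 − 16 = 2.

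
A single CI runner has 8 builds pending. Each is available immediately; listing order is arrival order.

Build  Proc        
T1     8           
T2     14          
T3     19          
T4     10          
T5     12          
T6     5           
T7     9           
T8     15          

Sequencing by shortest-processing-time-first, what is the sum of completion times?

339

SPT (increasing processing time): T6 T1 T7 T4 T5 T2 T8 T3.
T6: 0→5
T1: 5→13
T7: 13→22
T4: 22→32
T5: 32→44
T2: 44→58
T8: 58→73
T3: 73→92
Sum = 5+13+22+32+44+58+73+92 = 339.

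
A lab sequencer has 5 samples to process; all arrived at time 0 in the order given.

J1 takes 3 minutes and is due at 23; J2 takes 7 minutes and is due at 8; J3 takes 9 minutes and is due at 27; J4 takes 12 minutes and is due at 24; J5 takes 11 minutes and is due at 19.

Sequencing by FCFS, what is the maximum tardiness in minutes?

FIFO (arrival order): J1 J2 J3 J4 J5.
J1: 0→3, due 23, tardiness 0
J2: 3→10, due 8, tardiness 2
J3: 10→19, due 27, tardiness 0
J4: 19→31, due 24, tardiness 7
J5: 31→42, due 19, tardiness 23
Maximum = 23.

23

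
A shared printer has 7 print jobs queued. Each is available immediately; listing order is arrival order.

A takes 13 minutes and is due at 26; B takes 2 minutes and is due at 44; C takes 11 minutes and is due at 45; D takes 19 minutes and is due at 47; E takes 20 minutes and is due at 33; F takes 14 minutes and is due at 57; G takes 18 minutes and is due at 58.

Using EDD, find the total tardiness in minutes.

80

EDD (increasing due date): A E B C D F G.
A: 0→13, due 26, tardiness 0
E: 13→33, due 33, tardiness 0
B: 33→35, due 44, tardiness 0
C: 35→46, due 45, tardiness 1
D: 46→65, due 47, tardiness 18
F: 65→79, due 57, tardiness 22
G: 79→97, due 58, tardiness 39
Sum = 0+0+0+1+18+22+39 = 80.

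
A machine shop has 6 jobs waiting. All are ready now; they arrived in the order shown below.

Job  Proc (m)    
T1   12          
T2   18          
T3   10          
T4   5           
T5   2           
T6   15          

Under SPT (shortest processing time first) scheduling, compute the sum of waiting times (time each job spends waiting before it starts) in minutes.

99

SPT (increasing processing time): T5 T4 T3 T1 T6 T2.
T5: waits 0, runs 0→2
T4: waits 2, runs 2→7
T3: waits 7, runs 7→17
T1: waits 17, runs 17→29
T6: waits 29, runs 29→44
T2: waits 44, runs 44→62
Sum = 0+2+7+17+29+44 = 99.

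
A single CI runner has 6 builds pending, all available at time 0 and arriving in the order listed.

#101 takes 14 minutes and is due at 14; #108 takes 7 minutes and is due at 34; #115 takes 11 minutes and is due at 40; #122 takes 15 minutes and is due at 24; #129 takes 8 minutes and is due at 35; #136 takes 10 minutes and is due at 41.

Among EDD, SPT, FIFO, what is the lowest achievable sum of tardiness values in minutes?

EDD (increasing due date): #101 #122 #108 #129 #115 #136.
#101: 0→14, due 14, tardiness 0
#122: 14→29, due 24, tardiness 5
#108: 29→36, due 34, tardiness 2
#129: 36→44, due 35, tardiness 9
#115: 44→55, due 40, tardiness 15
#136: 55→65, due 41, tardiness 24
Sum = 0+5+2+9+15+24 = 55.
SPT (increasing processing time): #108 #129 #136 #115 #101 #122.
#108: 0→7, due 34, tardiness 0
#129: 7→15, due 35, tardiness 0
#136: 15→25, due 41, tardiness 0
#115: 25→36, due 40, tardiness 0
#101: 36→50, due 14, tardiness 36
#122: 50→65, due 24, tardiness 41
Sum = 0+0+0+0+36+41 = 77.
FIFO (arrival order): #101 #108 #115 #122 #129 #136.
#101: 0→14, due 14, tardiness 0
#108: 14→21, due 34, tardiness 0
#115: 21→32, due 40, tardiness 0
#122: 32→47, due 24, tardiness 23
#129: 47→55, due 35, tardiness 20
#136: 55→65, due 41, tardiness 24
Sum = 0+0+0+23+20+24 = 67.
EDD 55, SPT 77, FIFO 67 → minimum 55.

55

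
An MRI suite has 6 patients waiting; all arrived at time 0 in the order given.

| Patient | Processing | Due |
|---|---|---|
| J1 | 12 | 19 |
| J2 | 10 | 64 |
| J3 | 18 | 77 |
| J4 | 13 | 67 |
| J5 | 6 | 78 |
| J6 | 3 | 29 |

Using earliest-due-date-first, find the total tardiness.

0

EDD (increasing due date): J1 J6 J2 J4 J3 J5.
J1: 0→12, due 19, tardiness 0
J6: 12→15, due 29, tardiness 0
J2: 15→25, due 64, tardiness 0
J4: 25→38, due 67, tardiness 0
J3: 38→56, due 77, tardiness 0
J5: 56→62, due 78, tardiness 0
Sum = 0+0+0+0+0+0 = 0.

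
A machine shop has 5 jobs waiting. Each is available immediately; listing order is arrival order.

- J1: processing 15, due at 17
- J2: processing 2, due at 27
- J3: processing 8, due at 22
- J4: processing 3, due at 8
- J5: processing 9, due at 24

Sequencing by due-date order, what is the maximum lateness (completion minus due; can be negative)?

11

EDD (increasing due date): J4 J1 J3 J5 J2.
J4: 0→3, due 8, lateness -5
J1: 3→18, due 17, lateness 1
J3: 18→26, due 22, lateness 4
J5: 26→35, due 24, lateness 11
J2: 35→37, due 27, lateness 10
Maximum = 11.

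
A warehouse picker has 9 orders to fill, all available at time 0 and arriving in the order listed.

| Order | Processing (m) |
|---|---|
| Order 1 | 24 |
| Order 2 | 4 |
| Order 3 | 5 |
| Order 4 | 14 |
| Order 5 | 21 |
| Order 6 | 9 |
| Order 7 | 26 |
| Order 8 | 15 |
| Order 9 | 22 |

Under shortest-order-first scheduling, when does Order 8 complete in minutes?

47

SPT (increasing processing time): Order 2 Order 3 Order 6 Order 4 Order 8 Order 5 Order 9 Order 1 Order 7.
Order 2: 0→4
Order 3: 4→9
Order 6: 9→18
Order 4: 18→32
Order 8: 32→47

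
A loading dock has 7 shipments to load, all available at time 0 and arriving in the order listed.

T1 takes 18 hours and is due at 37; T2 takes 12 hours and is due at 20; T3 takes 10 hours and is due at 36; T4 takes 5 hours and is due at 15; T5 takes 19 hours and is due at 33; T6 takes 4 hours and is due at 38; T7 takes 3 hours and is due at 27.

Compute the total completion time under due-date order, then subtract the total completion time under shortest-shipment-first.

EDD (increasing due date): T4 T2 T7 T5 T3 T1 T6.
T4: 0→5
T2: 5→17
T7: 17→20
T5: 20→39
T3: 39→49
T1: 49→67
T6: 67→71
Sum = 5+17+20+39+49+67+71 = 268.
SPT (increasing processing time): T7 T6 T4 T3 T2 T1 T5.
T7: 0→3
T6: 3→7
T4: 7→12
T3: 12→22
T2: 22→34
T1: 34→52
T5: 52→71
Sum = 3+7+12+22+34+52+71 = 201.
Difference = 268 − 201 = 67.

67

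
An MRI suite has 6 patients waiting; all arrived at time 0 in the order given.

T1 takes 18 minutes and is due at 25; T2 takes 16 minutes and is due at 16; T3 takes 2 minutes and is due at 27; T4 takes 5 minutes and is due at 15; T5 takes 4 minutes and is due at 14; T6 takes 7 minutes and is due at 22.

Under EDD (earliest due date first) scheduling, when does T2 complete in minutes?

EDD (increasing due date): T5 T4 T2 T6 T1 T3.
T5: 0→4
T4: 4→9
T2: 9→25

25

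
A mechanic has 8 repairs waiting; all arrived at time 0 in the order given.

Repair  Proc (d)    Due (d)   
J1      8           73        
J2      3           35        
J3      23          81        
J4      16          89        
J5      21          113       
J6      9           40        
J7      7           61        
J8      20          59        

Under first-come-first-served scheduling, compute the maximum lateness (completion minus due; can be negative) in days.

48

FIFO (arrival order): J1 J2 J3 J4 J5 J6 J7 J8.
J1: 0→8, due 73, lateness -65
J2: 8→11, due 35, lateness -24
J3: 11→34, due 81, lateness -47
J4: 34→50, due 89, lateness -39
J5: 50→71, due 113, lateness -42
J6: 71→80, due 40, lateness 40
J7: 80→87, due 61, lateness 26
J8: 87→107, due 59, lateness 48
Maximum = 48.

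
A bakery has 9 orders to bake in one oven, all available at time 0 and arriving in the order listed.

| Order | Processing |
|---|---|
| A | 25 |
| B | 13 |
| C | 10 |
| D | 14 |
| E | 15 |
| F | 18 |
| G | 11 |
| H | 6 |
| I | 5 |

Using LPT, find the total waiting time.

LPT (decreasing processing time): A F E D B G C H I.
A: waits 0, runs 0→25
F: waits 25, runs 25→43
E: waits 43, runs 43→58
D: waits 58, runs 58→72
B: waits 72, runs 72→85
G: waits 85, runs 85→96
C: waits 96, runs 96→106
H: waits 106, runs 106→112
I: waits 112, runs 112→117
Sum = 0+25+43+58+72+85+96+106+112 = 597.

597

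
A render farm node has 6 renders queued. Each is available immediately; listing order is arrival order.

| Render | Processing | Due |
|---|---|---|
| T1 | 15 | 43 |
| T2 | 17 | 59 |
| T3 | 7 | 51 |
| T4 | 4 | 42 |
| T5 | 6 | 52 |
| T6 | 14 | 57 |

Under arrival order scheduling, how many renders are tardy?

FIFO (arrival order): T1 T2 T3 T4 T5 T6.
T1: 0→15, due 43, tardiness 0
T2: 15→32, due 59, tardiness 0
T3: 32→39, due 51, tardiness 0
T4: 39→43, due 42, tardiness 1
T5: 43→49, due 52, tardiness 0
T6: 49→63, due 57, tardiness 6
Late renders: 2.

2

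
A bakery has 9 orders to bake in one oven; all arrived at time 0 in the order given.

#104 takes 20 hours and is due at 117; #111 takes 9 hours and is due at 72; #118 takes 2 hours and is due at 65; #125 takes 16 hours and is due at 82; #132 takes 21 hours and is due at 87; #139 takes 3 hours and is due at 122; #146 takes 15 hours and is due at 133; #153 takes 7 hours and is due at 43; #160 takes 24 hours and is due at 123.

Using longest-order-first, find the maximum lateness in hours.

LPT (decreasing processing time): #160 #132 #104 #125 #146 #111 #153 #139 #118.
#160: 0→24, due 123, lateness -99
#132: 24→45, due 87, lateness -42
#104: 45→65, due 117, lateness -52
#125: 65→81, due 82, lateness -1
#146: 81→96, due 133, lateness -37
#111: 96→105, due 72, lateness 33
#153: 105→112, due 43, lateness 69
#139: 112→115, due 122, lateness -7
#118: 115→117, due 65, lateness 52
Maximum = 69.

69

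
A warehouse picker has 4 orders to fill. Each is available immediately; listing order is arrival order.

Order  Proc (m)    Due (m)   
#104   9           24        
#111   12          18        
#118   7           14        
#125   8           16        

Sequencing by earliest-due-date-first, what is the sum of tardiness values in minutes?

21

EDD (increasing due date): #118 #125 #111 #104.
#118: 0→7, due 14, tardiness 0
#125: 7→15, due 16, tardiness 0
#111: 15→27, due 18, tardiness 9
#104: 27→36, due 24, tardiness 12
Sum = 0+0+9+12 = 21.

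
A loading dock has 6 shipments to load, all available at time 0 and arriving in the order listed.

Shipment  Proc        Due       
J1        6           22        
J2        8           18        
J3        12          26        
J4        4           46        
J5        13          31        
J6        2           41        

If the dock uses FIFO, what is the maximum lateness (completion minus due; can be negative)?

12

FIFO (arrival order): J1 J2 J3 J4 J5 J6.
J1: 0→6, due 22, lateness -16
J2: 6→14, due 18, lateness -4
J3: 14→26, due 26, lateness 0
J4: 26→30, due 46, lateness -16
J5: 30→43, due 31, lateness 12
J6: 43→45, due 41, lateness 4
Maximum = 12.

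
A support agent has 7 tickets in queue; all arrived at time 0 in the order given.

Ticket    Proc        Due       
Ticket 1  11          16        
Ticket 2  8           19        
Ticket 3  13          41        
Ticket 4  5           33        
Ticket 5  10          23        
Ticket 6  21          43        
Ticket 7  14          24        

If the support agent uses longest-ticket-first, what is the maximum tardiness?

LPT (decreasing processing time): Ticket 6 Ticket 7 Ticket 3 Ticket 1 Ticket 5 Ticket 2 Ticket 4.
Ticket 6: 0→21, due 43, tardiness 0
Ticket 7: 21→35, due 24, tardiness 11
Ticket 3: 35→48, due 41, tardiness 7
Ticket 1: 48→59, due 16, tardiness 43
Ticket 5: 59→69, due 23, tardiness 46
Ticket 2: 69→77, due 19, tardiness 58
Ticket 4: 77→82, due 33, tardiness 49
Maximum = 58.

58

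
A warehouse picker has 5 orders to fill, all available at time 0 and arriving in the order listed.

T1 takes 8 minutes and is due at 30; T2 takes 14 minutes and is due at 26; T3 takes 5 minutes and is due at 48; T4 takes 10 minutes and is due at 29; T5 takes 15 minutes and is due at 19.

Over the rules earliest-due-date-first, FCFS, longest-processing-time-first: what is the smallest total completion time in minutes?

146

EDD (increasing due date): T5 T2 T4 T1 T3.
T5: 0→15
T2: 15→29
T4: 29→39
T1: 39→47
T3: 47→52
Sum = 15+29+39+47+52 = 182.
FIFO (arrival order): T1 T2 T3 T4 T5.
T1: 0→8
T2: 8→22
T3: 22→27
T4: 27→37
T5: 37→52
Sum = 8+22+27+37+52 = 146.
LPT (decreasing processing time): T5 T2 T4 T1 T3.
T5: 0→15
T2: 15→29
T4: 29→39
T1: 39→47
T3: 47→52
Sum = 15+29+39+47+52 = 182.
EDD 182, FIFO 146, LPT 182 → minimum 146.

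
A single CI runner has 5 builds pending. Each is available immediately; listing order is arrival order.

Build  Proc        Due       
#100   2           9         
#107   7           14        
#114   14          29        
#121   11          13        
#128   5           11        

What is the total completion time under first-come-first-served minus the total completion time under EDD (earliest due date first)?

16

FIFO (arrival order): #100 #107 #114 #121 #128.
#100: 0→2
#107: 2→9
#114: 9→23
#121: 23→34
#128: 34→39
Sum = 2+9+23+34+39 = 107.
EDD (increasing due date): #100 #128 #121 #107 #114.
#100: 0→2
#128: 2→7
#121: 7→18
#107: 18→25
#114: 25→39
Sum = 2+7+18+25+39 = 91.
Difference = 107 − 91 = 16.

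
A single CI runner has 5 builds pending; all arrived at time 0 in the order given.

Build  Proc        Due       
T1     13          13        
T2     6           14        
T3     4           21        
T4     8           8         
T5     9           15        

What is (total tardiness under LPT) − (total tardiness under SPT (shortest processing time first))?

LPT (decreasing processing time): T1 T5 T4 T2 T3.
T1: 0→13, due 13, tardiness 0
T5: 13→22, due 15, tardiness 7
T4: 22→30, due 8, tardiness 22
T2: 30→36, due 14, tardiness 22
T3: 36→40, due 21, tardiness 19
Sum = 0+7+22+22+19 = 70.
SPT (increasing processing time): T3 T2 T4 T5 T1.
T3: 0→4, due 21, tardiness 0
T2: 4→10, due 14, tardiness 0
T4: 10→18, due 8, tardiness 10
T5: 18→27, due 15, tardiness 12
T1: 27→40, due 13, tardiness 27
Sum = 0+0+10+12+27 = 49.
Difference = 70 − 49 = 21.

21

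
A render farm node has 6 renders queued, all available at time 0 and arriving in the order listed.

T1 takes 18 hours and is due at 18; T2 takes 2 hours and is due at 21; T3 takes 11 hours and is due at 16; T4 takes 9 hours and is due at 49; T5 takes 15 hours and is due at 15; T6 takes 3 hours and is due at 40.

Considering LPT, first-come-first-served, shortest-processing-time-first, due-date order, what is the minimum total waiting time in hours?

86

LPT (decreasing processing time): T1 T5 T3 T4 T6 T2.
T1: waits 0, runs 0→18
T5: waits 18, runs 18→33
T3: waits 33, runs 33→44
T4: waits 44, runs 44→53
T6: waits 53, runs 53→56
T2: waits 56, runs 56→58
Sum = 0+18+33+44+53+56 = 204.
FIFO (arrival order): T1 T2 T3 T4 T5 T6.
T1: waits 0, runs 0→18
T2: waits 18, runs 18→20
T3: waits 20, runs 20→31
T4: waits 31, runs 31→40
T5: waits 40, runs 40→55
T6: waits 55, runs 55→58
Sum = 0+18+20+31+40+55 = 164.
SPT (increasing processing time): T2 T6 T4 T3 T5 T1.
T2: waits 0, runs 0→2
T6: waits 2, runs 2→5
T4: waits 5, runs 5→14
T3: waits 14, runs 14→25
T5: waits 25, runs 25→40
T1: waits 40, runs 40→58
Sum = 0+2+5+14+25+40 = 86.
EDD (increasing due date): T5 T3 T1 T2 T6 T4.
T5: waits 0, runs 0→15
T3: waits 15, runs 15→26
T1: waits 26, runs 26→44
T2: waits 44, runs 44→46
T6: waits 46, runs 46→49
T4: waits 49, runs 49→58
Sum = 0+15+26+44+46+49 = 180.
LPT 204, FIFO 164, SPT 86, EDD 180 → minimum 86.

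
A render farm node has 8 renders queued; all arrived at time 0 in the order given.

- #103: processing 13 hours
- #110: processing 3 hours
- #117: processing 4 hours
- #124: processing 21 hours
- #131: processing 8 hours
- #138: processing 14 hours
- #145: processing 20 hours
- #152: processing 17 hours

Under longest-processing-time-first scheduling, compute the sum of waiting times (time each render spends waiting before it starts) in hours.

LPT (decreasing processing time): #124 #145 #152 #138 #103 #131 #117 #110.
#124: waits 0, runs 0→21
#145: waits 21, runs 21→41
#152: waits 41, runs 41→58
#138: waits 58, runs 58→72
#103: waits 72, runs 72→85
#131: waits 85, runs 85→93
#117: waits 93, runs 93→97
#110: waits 97, runs 97→100
Sum = 0+21+41+58+72+85+93+97 = 467.

467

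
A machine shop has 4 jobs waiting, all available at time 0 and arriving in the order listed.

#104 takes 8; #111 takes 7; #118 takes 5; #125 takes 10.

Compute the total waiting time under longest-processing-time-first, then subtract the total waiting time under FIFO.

LPT (decreasing processing time): #125 #104 #111 #118.
#125: waits 0, runs 0→10
#104: waits 10, runs 10→18
#111: waits 18, runs 18→25
#118: waits 25, runs 25→30
Sum = 0+10+18+25 = 53.
FIFO (arrival order): #104 #111 #118 #125.
#104: waits 0, runs 0→8
#111: waits 8, runs 8→15
#118: waits 15, runs 15→20
#125: waits 20, runs 20→30
Sum = 0+8+15+20 = 43.
Difference = 53 − 43 = 10.

10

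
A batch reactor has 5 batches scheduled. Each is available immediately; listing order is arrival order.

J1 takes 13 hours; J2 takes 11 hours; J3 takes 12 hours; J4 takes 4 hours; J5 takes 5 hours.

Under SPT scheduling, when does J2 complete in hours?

SPT (increasing processing time): J4 J5 J2 J3 J1.
J4: 0→4
J5: 4→9
J2: 9→20

20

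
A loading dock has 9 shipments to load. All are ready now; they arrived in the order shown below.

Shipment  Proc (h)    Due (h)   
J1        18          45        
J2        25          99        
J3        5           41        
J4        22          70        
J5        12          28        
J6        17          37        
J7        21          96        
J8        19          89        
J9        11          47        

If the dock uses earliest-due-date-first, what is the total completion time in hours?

654

EDD (increasing due date): J5 J6 J3 J1 J9 J4 J8 J7 J2.
J5: 0→12
J6: 12→29
J3: 29→34
J1: 34→52
J9: 52→63
J4: 63→85
J8: 85→104
J7: 104→125
J2: 125→150
Sum = 12+29+34+52+63+85+104+125+150 = 654.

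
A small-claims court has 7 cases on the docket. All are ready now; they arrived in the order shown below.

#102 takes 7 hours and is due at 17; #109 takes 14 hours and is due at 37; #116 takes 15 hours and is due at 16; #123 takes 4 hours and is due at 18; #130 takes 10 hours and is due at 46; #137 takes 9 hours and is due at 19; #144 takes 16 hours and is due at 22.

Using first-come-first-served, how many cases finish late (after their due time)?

FIFO (arrival order): #102 #109 #116 #123 #130 #137 #144.
#102: 0→7, due 17, tardiness 0
#109: 7→21, due 37, tardiness 0
#116: 21→36, due 16, tardiness 20
#123: 36→40, due 18, tardiness 22
#130: 40→50, due 46, tardiness 4
#137: 50→59, due 19, tardiness 40
#144: 59→75, due 22, tardiness 53
Late cases: 5.

5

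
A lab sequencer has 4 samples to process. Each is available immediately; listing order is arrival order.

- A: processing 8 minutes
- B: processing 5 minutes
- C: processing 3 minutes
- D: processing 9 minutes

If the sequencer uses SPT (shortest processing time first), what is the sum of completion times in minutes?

52

SPT (increasing processing time): C B A D.
C: 0→3
B: 3→8
A: 8→16
D: 16→25
Sum = 3+8+16+25 = 52.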